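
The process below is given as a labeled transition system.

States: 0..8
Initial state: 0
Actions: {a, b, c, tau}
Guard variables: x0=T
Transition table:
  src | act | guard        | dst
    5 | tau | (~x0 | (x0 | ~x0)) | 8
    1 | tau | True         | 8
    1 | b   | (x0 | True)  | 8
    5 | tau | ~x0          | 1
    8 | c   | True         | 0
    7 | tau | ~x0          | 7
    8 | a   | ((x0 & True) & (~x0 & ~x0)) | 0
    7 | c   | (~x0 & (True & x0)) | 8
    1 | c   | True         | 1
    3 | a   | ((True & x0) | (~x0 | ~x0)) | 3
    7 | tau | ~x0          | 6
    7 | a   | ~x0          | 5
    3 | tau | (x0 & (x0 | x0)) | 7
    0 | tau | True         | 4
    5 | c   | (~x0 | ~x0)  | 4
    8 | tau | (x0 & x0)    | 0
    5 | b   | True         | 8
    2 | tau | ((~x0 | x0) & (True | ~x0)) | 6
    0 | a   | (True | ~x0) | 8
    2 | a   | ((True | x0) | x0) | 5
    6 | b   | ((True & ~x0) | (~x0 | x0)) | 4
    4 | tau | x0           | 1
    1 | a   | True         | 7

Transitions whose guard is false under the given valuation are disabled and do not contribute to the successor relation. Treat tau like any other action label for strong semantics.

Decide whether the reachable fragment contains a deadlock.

Reach set: {0,1,4,7,8}
  0: a→8  tau→4  [deg 2]
  1: a→7  b→8  c→1  tau→8  [deg 4]
  4: tau→1  [deg 1]
  7: ∅  [deadlock]
  8: c→0  tau→0  [deg 2]
witness 7: tau·tau·a

Answer: DEADLOCK at state 7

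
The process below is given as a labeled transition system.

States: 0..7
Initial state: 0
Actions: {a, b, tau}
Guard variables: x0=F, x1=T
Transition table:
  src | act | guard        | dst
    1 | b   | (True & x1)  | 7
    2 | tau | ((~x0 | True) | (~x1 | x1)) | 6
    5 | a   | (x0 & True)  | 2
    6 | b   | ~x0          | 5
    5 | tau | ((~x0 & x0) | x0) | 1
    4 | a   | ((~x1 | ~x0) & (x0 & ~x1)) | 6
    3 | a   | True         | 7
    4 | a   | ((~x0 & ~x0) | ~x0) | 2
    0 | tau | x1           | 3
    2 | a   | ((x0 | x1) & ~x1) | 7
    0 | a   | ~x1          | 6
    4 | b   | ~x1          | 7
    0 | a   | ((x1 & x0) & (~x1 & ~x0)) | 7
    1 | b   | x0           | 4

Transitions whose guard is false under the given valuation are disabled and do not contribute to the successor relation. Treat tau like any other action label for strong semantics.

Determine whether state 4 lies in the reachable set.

Answer: UNREACHABLE

Analysis:
Guard filter leaves 6 enabled edge(s).
depth 0: {0}
depth 1: {3}  now seen {0,3}
depth 2: {7}  now seen {0,3,7}
Reach set: {0,3,7}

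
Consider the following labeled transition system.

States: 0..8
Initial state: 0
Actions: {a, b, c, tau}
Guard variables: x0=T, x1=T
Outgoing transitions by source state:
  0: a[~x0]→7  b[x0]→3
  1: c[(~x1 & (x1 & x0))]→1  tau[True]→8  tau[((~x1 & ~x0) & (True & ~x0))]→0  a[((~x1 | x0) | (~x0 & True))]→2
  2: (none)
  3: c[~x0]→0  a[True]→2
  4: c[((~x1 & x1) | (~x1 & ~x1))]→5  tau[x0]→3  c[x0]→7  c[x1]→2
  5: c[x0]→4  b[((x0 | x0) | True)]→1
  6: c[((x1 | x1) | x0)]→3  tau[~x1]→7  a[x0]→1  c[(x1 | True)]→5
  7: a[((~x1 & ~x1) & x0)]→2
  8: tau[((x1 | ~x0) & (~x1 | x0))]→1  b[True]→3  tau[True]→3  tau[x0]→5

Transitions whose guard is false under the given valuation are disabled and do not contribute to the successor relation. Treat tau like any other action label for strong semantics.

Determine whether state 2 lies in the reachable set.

After dropping false guards: 16 live edges.
L0 = {0}
L1 = {3}  now seen {0,3}
L2 = {2}  now seen {0,2,3}
Reachable = {0,2,3}
trace reaching 2: b·a

Answer: REACHABLE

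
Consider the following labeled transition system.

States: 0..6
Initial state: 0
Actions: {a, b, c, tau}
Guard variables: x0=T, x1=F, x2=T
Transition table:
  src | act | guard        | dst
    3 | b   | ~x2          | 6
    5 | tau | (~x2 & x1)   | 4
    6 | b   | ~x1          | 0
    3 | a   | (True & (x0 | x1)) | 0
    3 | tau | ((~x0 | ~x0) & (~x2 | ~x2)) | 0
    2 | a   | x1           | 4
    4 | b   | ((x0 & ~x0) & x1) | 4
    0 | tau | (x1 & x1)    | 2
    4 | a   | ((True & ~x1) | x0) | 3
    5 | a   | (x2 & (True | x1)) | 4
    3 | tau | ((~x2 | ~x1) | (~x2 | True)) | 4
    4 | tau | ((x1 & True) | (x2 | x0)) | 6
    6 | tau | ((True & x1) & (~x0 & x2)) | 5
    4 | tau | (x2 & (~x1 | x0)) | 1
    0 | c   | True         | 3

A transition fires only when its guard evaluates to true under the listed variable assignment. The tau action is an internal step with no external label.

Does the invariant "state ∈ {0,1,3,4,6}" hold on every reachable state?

Inv-set: {0,1,3,4,6}
Reachable = {0,1,3,4,6}
  0: safe
  1: safe
  3: safe
  4: safe
  6: safe

Answer: INVARIANT HOLDS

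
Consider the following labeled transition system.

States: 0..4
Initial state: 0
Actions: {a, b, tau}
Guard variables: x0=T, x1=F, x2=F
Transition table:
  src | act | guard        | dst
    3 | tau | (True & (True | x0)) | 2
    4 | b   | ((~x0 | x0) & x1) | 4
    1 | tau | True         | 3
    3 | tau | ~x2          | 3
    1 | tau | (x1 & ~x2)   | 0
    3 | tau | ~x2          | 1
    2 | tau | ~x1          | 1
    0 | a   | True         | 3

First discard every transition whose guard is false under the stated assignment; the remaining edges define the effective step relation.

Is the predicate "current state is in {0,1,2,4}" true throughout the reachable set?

Inv-set: {0,1,2,4}
Reachable = {0,1,2,3}
  0: ✓
  1: ✓
  2: ✓
  3: outside
counterexample path to 3: a

Answer: INVARIANT VIOLATED at state 3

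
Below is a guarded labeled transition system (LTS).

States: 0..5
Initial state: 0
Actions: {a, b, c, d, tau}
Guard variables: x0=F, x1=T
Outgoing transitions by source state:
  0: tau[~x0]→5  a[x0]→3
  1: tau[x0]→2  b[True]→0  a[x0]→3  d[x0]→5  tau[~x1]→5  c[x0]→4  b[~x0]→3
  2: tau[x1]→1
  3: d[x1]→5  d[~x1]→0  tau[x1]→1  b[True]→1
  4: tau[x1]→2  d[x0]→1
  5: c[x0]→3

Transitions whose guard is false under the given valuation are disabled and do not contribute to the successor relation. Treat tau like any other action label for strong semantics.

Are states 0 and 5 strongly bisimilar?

Answer: NOT BISIMILAR

Analysis:
Compute ~ classes (split until stable):
  P[0] = {{0,1,2,3,4,5}}
  P[1] = {{0,2,4},{1},{3},{5}}
  P[2] = {{0},{1},{2},{3},{4},{5}}
stable after 3 split(s): 6 block(s)
class of 0: {0}; class of 5: {5}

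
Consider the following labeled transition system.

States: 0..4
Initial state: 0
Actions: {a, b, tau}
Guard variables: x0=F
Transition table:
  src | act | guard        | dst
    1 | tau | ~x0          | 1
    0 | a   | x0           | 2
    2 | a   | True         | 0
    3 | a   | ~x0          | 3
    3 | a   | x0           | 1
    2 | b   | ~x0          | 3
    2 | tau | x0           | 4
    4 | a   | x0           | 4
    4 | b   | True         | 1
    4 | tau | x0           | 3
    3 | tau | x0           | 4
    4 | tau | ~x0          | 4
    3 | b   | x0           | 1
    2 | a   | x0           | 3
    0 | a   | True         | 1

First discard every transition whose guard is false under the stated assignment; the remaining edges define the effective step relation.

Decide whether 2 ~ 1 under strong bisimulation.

Answer: NOT BISIMILAR

Working:
Refine partition for ~:
  π0 = {{0,1,2,3,4}}
  π1 = {{0,3},{1},{2},{4}}
  π2 = {{0},{1},{2},{3},{4}}
Fixed point at round 3; 5 class(es).
2∈{2}, 1∈{1}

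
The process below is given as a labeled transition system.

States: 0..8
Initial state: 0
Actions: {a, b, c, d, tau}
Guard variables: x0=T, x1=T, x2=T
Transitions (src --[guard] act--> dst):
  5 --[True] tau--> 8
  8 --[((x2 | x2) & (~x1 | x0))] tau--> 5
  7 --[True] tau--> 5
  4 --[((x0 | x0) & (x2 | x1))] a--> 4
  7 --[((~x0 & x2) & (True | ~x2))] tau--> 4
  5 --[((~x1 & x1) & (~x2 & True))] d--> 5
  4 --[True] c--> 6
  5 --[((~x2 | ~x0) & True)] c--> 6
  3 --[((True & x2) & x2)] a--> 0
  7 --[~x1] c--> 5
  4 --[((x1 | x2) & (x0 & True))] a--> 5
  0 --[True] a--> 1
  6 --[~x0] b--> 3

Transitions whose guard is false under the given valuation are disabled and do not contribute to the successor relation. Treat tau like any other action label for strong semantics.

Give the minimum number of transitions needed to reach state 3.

Breadth-first toward 3:
  depth 0: {0}
  depth 1: {1}
3 never appears.

Answer: UNREACHABLE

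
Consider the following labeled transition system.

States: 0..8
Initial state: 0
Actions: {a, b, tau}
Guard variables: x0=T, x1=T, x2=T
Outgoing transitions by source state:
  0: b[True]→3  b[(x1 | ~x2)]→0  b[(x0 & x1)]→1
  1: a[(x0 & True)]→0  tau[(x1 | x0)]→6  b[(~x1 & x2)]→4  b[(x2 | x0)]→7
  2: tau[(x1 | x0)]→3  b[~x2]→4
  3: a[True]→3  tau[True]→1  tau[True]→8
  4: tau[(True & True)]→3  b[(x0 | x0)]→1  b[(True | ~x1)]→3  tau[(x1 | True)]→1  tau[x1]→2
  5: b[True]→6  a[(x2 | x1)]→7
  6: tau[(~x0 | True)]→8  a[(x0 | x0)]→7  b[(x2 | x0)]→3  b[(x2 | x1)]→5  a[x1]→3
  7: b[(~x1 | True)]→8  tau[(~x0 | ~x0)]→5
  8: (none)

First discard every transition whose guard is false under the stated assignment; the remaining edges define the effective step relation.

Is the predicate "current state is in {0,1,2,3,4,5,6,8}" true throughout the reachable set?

Allowed set {0,1,2,3,4,5,6,8}
Reachable = {0,1,3,5,6,7,8}
  0: ok
  1: ok
  3: ok
  5: ok
  6: ok
  7: VIOLATES
  8: ok
counterexample path to 7: b·b

Answer: INVARIANT VIOLATED at state 7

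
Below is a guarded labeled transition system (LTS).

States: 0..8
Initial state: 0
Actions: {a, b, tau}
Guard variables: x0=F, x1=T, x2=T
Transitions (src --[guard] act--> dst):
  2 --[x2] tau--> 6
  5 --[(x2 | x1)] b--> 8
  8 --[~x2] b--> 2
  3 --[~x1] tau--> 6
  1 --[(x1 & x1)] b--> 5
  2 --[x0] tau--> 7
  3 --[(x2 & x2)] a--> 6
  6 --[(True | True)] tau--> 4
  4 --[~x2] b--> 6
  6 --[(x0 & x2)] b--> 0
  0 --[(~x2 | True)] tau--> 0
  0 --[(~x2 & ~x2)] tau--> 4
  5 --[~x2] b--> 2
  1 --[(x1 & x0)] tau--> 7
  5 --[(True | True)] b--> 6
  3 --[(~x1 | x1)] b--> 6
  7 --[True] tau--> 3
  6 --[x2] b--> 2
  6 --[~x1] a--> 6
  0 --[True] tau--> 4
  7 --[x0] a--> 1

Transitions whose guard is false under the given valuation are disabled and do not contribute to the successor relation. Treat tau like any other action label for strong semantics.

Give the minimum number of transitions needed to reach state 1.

Breadth-first toward 1:
  L0 = {0}
  L1 = {4}
1 never appears.

Answer: UNREACHABLE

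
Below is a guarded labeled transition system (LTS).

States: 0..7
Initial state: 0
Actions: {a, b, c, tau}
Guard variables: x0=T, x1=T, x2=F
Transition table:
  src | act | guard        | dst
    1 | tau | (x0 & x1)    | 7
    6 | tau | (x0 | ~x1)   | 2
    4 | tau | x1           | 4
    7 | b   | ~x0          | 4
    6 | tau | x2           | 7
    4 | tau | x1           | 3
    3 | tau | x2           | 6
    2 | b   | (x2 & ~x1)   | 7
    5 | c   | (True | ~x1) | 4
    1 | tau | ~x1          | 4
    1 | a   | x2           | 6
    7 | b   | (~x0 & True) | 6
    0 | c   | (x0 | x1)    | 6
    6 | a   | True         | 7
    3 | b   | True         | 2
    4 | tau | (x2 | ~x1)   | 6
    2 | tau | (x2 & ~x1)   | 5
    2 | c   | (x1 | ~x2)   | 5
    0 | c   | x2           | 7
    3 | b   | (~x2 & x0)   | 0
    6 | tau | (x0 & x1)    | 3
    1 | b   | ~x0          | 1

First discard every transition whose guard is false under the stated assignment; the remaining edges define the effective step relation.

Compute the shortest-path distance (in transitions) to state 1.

BFS to 1:
  Layer 0: {0}
  Layer 1: {6}
  Layer 2: {2,3,7}
  Layer 3: {5}
  Layer 4: {4}
1 never appears.

Answer: UNREACHABLE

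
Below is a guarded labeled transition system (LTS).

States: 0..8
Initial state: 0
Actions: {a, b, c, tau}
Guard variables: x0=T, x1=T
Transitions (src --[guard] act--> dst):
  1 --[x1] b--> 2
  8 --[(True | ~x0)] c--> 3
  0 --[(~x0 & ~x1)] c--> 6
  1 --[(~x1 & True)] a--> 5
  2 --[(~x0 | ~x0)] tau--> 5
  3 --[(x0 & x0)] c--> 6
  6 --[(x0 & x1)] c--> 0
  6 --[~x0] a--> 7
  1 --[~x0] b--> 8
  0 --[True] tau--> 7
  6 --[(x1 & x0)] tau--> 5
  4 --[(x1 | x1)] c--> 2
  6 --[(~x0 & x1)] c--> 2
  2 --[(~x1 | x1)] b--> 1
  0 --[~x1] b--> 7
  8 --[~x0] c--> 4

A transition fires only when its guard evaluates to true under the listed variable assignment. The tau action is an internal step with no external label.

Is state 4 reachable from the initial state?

Answer: UNREACHABLE

Working:
8 transition(s) survive guard evaluation.
L0 = {0}
L1 = {7}  cumulative {0,7}
Reachable = {0,7}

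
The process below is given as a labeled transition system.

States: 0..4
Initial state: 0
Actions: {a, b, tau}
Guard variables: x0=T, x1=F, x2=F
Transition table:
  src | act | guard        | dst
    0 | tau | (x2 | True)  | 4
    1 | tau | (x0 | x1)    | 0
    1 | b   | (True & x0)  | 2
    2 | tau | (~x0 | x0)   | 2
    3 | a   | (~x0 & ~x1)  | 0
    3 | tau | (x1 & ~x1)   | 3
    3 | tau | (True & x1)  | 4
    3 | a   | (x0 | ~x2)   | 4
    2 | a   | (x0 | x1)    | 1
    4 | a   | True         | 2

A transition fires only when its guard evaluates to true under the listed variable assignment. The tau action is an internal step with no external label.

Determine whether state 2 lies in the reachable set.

Answer: REACHABLE

Trace:
After dropping false guards: 7 live edges.
depth 0: {0}
depth 1: {4}  total {0,4}
depth 2: {2}  total {0,2,4}
depth 3: {1}  total {0,1,2,4}
Reachable = {0,1,2,4}
trace reaching 2: tau·a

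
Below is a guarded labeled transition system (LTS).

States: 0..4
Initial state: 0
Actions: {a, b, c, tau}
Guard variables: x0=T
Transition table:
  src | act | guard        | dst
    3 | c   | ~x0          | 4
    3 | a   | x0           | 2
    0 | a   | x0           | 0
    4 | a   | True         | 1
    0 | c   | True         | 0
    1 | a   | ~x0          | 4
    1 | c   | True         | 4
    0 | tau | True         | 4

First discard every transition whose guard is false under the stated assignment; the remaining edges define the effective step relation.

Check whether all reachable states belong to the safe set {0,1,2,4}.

Answer: INVARIANT HOLDS

Working:
Inv-set: {0,1,2,4}
Reachable = {0,1,4}
  0: ok
  1: ok
  4: ok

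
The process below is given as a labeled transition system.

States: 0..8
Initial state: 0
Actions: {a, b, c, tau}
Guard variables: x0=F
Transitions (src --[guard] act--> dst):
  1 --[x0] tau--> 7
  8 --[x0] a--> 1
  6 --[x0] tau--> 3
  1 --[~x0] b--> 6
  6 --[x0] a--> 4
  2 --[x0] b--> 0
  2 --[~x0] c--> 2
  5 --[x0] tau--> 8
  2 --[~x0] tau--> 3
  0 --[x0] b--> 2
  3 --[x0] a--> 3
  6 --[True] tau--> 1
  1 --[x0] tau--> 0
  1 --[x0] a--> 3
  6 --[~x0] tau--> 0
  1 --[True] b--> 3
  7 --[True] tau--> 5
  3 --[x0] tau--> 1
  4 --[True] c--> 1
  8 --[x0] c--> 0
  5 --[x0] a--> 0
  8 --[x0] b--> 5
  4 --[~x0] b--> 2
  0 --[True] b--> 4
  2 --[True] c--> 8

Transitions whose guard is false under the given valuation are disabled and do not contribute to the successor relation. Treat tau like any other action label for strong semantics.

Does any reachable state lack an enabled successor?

Reachable = {0,1,2,3,4,6,8}
  0: b→4  [deg 1]
  1: b→3  b→6  [deg 2]
  2: c→2  c→8  tau→3  [deg 3]
  3: ∅  [no exit]
  4: b→2  c→1  [deg 2]
  6: tau→0  tau→1  [deg 2]
  8: ∅  [no exit]
Path to 3: b·c·b

Answer: DEADLOCK at state 3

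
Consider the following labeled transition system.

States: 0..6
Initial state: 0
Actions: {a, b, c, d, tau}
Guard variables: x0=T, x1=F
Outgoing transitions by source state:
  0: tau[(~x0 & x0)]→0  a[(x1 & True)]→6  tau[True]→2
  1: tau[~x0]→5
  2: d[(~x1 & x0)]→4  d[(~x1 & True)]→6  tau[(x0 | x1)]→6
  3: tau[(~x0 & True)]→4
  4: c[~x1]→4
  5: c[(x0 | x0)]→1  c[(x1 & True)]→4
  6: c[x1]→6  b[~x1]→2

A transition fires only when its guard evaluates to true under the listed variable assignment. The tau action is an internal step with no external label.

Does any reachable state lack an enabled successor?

Reach set: {0,2,4,6}
  0: tau→2  [1 exit(s)]
  2: d→4  d→6  tau→6  [3 exit(s)]
  4: c→4  [1 exit(s)]
  6: b→2  [1 exit(s)]

Answer: DEADLOCK-FREE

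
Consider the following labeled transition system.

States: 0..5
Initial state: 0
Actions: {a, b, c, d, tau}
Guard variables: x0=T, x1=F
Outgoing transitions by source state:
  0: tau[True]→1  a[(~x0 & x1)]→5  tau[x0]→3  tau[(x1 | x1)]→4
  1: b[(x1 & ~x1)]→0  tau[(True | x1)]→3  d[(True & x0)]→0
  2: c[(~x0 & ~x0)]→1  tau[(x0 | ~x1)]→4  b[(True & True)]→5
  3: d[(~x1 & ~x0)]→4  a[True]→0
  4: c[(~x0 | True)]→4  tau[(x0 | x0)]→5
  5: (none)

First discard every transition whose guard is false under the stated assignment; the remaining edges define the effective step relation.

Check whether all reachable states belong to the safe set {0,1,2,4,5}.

Safe = {0,1,2,4,5}
R = {0,1,3}
  0: ok
  1: ok
  3: ✗ unsafe
reach 3 via tau — violates

Answer: INVARIANT VIOLATED at state 3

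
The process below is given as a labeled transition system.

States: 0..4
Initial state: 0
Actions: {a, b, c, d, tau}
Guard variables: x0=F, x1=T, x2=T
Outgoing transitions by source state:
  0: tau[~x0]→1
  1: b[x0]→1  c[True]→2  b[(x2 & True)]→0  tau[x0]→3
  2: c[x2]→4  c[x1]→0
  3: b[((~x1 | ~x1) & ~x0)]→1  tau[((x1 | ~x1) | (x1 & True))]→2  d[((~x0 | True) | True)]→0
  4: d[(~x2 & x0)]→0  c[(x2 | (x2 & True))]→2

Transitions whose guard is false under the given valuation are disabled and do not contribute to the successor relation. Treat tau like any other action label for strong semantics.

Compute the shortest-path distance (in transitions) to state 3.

Answer: UNREACHABLE

Working:
BFS to 3:
  Layer 0: {0}
  Layer 1: {1}
  Layer 2: {2}
  Layer 3: {4}
3 never appears.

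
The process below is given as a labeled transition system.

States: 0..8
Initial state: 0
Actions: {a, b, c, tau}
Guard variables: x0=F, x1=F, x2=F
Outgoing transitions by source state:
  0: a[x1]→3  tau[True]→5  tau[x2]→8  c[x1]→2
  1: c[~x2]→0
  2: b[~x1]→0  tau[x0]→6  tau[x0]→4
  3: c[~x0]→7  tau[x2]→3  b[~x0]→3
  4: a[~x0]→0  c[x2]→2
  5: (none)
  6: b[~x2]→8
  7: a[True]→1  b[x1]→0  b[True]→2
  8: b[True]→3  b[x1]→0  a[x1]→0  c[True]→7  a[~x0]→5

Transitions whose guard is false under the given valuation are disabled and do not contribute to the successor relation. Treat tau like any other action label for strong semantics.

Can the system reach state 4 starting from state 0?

12 transition(s) survive guard evaluation.
depth 0: {0}
depth 1: {5}  total {0,5}
Reach set: {0,5}

Answer: UNREACHABLE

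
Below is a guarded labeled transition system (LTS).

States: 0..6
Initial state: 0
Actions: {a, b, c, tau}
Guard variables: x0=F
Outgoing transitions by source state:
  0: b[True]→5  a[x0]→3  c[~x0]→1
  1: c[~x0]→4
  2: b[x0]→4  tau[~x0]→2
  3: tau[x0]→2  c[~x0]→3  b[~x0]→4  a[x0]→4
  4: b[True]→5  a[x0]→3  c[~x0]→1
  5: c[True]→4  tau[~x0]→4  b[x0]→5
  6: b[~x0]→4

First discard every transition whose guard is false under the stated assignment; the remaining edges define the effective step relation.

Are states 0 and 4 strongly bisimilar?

Answer: BISIMILAR

Working:
Compute ~ classes (split until stable):
  π0 = {{0,1,2,3,4,5,6}}
  π1 = {{0,3,4},{1},{2},{5},{6}}
  π2 = {{0,4},{1},{2},{3},{5},{6}}
stable after 3 split(s): 6 block(s)
class of 0: {0,4}; class of 4: {0,4}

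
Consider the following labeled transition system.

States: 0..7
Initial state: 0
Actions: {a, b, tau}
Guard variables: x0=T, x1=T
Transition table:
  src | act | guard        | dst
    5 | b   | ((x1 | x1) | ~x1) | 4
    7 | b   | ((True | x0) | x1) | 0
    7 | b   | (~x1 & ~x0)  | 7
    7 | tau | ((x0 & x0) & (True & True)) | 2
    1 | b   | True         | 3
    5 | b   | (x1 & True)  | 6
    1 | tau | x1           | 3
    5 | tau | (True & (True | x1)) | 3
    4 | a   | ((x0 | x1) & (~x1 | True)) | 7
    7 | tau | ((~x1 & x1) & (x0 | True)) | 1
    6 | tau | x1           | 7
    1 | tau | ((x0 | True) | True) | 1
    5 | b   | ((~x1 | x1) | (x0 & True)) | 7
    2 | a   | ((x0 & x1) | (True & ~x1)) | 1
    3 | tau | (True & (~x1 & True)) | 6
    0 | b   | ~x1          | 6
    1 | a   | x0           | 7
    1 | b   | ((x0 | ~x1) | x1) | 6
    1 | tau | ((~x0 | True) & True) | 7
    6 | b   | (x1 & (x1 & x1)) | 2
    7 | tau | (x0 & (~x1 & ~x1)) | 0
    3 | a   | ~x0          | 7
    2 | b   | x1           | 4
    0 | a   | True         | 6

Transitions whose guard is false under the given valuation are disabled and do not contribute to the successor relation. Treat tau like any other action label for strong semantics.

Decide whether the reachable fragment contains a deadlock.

Reach set: {0,1,2,3,4,6,7}
  0: a→6  [deg 1]
  1: a→7  b→3  b→6  tau→1  tau→3  tau→7  [deg 6]
  2: a→1  b→4  [deg 2]
  3: ∅  [deadlock]
  4: a→7  [deg 1]
  6: b→2  tau→7  [deg 2]
  7: b→0  tau→2  [deg 2]
witness 3: a·b·a·b

Answer: DEADLOCK at state 3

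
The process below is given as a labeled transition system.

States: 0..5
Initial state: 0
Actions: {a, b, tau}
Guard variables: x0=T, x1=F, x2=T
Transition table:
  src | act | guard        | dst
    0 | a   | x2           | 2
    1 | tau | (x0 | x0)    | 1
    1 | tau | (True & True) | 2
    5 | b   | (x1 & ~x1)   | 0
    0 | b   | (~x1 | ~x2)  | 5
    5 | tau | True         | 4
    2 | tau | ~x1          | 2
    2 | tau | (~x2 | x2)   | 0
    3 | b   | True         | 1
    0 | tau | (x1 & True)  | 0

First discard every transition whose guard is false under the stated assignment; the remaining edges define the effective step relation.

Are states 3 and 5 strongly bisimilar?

Answer: NOT BISIMILAR

Trace:
Refine partition for ~:
  π0 = {{0,1,2,3,4,5}}
  π1 = {{0},{1,2,5},{3},{4}}
  π2 = {{0},{1},{2},{3},{4},{5}}
6 equivalence class(es) (converged in 3)
[3]={3}  [5]={5}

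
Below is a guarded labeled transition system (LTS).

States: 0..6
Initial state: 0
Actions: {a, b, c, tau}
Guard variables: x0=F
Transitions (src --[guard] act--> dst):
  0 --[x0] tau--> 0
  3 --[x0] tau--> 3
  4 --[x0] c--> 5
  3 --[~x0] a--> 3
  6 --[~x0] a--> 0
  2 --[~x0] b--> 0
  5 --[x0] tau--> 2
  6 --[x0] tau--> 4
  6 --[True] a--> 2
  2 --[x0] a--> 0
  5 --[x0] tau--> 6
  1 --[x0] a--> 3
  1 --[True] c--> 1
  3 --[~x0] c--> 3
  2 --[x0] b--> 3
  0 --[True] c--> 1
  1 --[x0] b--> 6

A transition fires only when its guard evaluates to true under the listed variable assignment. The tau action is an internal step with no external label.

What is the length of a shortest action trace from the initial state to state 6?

Layered search for 6:
  Layer 0: {0}
  Layer 1: {1}
6 never appears.

Answer: UNREACHABLE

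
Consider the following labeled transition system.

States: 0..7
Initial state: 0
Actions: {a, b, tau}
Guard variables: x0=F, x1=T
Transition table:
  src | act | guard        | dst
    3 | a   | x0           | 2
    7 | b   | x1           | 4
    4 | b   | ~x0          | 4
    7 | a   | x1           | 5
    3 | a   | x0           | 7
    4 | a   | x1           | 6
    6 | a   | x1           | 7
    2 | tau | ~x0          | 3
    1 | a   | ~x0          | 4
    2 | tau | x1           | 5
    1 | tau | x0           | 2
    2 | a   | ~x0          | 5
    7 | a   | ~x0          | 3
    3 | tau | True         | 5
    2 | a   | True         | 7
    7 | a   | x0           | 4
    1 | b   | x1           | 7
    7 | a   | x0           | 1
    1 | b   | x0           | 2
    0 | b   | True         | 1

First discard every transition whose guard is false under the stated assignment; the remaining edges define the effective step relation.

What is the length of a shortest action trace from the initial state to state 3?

Answer: 3

Trace:
Breadth-first toward 3:
  Layer 0: {0}
  Layer 1: {1}
  Layer 2: {4,7}
  Layer 3: {3,5,6}
depth(3)=3, e.g. b·b·a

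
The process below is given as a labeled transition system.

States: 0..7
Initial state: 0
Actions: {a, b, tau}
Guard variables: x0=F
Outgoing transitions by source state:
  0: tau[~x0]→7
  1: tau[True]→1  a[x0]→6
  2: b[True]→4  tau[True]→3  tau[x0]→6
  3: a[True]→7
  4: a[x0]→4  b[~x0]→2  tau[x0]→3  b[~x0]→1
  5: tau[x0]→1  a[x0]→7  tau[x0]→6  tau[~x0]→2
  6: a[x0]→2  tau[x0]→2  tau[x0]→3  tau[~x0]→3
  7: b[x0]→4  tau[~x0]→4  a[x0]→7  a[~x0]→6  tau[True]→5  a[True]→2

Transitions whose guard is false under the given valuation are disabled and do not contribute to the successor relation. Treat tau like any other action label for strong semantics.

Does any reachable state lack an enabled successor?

Reachable = {0,1,2,3,4,5,6,7}
  0: tau→7  [deg 1]
  1: tau→1  [deg 1]
  2: b→4  tau→3  [deg 2]
  3: a→7  [deg 1]
  4: b→1  b→2  [deg 2]
  5: tau→2  [deg 1]
  6: tau→3  [deg 1]
  7: a→2  a→6  tau→4  tau→5  [deg 4]

Answer: DEADLOCK-FREE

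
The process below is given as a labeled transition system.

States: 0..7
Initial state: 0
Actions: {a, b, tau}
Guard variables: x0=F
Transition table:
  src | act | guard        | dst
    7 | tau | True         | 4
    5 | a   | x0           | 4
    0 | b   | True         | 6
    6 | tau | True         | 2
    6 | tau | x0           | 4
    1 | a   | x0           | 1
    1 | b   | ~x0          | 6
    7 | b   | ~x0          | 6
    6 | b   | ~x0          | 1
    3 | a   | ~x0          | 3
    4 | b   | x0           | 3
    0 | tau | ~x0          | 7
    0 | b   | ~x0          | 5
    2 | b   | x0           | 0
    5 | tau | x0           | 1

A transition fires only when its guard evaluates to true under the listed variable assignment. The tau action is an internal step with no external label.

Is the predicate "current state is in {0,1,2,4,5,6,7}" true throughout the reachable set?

Inv-set: {0,1,2,4,5,6,7}
Reach set: {0,1,2,4,5,6,7}
  0: ok
  1: ok
  2: ok
  4: ok
  5: ok
  6: ok
  7: ok

Answer: INVARIANT HOLDS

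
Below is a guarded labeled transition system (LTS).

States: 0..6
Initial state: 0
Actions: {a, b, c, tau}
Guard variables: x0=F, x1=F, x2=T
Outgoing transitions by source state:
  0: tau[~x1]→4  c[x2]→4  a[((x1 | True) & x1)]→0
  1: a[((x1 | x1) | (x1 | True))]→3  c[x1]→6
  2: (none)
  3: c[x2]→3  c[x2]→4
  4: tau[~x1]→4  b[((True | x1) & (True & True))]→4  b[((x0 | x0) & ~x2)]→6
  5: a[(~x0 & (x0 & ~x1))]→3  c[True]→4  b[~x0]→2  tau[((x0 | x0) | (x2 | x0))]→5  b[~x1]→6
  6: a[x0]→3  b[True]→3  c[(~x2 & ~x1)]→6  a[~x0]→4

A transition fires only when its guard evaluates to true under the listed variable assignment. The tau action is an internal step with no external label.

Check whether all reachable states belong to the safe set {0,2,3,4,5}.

Allowed set {0,2,3,4,5}
Reach set: {0,4}
  0: safe
  4: safe

Answer: INVARIANT HOLDS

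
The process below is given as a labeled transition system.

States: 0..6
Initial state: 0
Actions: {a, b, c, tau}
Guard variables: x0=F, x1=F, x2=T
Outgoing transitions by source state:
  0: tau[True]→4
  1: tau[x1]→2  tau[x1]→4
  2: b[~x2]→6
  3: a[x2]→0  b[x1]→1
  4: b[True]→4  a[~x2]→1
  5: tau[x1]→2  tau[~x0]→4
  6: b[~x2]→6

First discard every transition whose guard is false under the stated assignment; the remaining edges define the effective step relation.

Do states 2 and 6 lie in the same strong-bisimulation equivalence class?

Refine partition for ~:
  P[0] = {{0,1,2,3,4,5,6}}
  P[1] = {{0,5},{1,2,6},{3},{4}}
Fixed point at round 2; 4 class(es).
[2]={1,2,6}  [6]={1,2,6}

Answer: BISIMILAR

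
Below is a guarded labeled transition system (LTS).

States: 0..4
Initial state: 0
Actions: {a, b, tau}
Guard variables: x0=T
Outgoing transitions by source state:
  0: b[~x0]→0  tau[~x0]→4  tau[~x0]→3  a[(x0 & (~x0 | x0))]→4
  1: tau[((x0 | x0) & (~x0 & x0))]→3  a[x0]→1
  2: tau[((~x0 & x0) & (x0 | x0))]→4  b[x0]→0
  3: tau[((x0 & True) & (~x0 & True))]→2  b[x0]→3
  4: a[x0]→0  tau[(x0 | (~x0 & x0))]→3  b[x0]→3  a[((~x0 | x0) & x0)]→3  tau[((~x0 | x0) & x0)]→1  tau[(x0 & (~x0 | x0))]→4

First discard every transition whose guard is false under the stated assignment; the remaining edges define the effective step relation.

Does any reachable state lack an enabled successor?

Reachable = {0,1,3,4}
  0: a→4  [1 exit(s)]
  1: a→1  [1 exit(s)]
  3: b→3  [1 exit(s)]
  4: a→0  a→3  b→3  tau→1  tau→3  tau→4  [6 exit(s)]

Answer: DEADLOCK-FREE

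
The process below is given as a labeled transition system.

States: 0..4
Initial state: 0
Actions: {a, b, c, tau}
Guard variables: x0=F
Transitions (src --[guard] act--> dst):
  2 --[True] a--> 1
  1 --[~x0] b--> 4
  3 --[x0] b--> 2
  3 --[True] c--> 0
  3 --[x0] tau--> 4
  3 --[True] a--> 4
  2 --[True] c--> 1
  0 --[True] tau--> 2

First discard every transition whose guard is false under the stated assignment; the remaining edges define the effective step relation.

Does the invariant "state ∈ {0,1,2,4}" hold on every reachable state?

Safe = {0,1,2,4}
Reachable = {0,1,2,4}
  0: ok
  1: ok
  2: ok
  4: ok

Answer: INVARIANT HOLDS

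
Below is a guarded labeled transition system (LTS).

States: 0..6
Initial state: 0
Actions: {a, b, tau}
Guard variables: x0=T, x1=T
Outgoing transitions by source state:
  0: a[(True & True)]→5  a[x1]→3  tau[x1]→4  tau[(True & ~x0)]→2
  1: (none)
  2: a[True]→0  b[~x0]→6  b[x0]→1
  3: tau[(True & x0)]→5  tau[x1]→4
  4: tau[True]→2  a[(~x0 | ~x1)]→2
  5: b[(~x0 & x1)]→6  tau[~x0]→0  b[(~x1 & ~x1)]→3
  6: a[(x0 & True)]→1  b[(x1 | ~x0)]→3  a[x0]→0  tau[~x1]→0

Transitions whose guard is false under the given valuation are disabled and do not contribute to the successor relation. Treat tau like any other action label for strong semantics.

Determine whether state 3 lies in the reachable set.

After dropping false guards: 11 live edges.
depth 0: {0}
depth 1: {3,4,5}  now seen {0,3,4,5}
depth 2: {2}  now seen {0,2,3,4,5}
depth 3: {1}  now seen {0,1,2,3,4,5}
Reachable = {0,1,2,3,4,5}
Path to 3: a

Answer: REACHABLE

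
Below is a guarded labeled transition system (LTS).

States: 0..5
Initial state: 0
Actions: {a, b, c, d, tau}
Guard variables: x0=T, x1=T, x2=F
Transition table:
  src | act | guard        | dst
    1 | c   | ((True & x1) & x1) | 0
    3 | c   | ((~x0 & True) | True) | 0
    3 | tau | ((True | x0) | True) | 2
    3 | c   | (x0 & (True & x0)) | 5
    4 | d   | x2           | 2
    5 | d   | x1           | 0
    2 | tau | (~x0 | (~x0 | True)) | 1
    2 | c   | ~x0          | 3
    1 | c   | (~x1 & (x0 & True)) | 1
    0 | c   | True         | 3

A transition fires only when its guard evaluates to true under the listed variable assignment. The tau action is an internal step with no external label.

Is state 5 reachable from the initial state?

After dropping false guards: 7 live edges.
L0 = {0}
L1 = {3}  now seen {0,3}
L2 = {2,5}  now seen {0,2,3,5}
L3 = {1}  now seen {0,1,2,3,5}
Reachable = {0,1,2,3,5}
witness 5: c·c

Answer: REACHABLE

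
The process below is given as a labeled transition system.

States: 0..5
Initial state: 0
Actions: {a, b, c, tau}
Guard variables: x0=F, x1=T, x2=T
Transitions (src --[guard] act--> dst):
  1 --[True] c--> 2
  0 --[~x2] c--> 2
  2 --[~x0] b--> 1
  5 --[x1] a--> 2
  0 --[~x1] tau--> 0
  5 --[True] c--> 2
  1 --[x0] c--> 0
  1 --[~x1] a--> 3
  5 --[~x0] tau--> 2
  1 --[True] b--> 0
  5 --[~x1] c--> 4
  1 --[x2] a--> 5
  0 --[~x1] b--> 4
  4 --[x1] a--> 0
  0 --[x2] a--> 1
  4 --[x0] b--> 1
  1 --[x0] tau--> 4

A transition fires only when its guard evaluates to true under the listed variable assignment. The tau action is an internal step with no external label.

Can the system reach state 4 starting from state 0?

Answer: UNREACHABLE

Trace:
Guard filter leaves 9 enabled edge(s).
Layer 0: {0}
Layer 1: {1}  cumulative {0,1}
Layer 2: {2,5}  cumulative {0,1,2,5}
Reachable = {0,1,2,5}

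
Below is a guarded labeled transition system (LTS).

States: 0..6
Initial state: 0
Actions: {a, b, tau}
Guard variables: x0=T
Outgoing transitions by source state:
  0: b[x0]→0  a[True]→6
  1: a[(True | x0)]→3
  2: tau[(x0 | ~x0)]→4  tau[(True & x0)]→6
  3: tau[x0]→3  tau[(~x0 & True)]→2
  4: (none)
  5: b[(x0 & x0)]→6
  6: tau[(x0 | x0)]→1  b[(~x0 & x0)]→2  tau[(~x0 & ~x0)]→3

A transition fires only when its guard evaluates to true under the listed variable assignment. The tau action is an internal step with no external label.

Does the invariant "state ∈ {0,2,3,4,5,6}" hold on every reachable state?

Allowed set {0,2,3,4,5,6}
Reachable = {0,1,3,6}
  0: safe
  1: outside
  3: safe
  6: safe
witness against invariant: a·tau → 1

Answer: INVARIANT VIOLATED at state 1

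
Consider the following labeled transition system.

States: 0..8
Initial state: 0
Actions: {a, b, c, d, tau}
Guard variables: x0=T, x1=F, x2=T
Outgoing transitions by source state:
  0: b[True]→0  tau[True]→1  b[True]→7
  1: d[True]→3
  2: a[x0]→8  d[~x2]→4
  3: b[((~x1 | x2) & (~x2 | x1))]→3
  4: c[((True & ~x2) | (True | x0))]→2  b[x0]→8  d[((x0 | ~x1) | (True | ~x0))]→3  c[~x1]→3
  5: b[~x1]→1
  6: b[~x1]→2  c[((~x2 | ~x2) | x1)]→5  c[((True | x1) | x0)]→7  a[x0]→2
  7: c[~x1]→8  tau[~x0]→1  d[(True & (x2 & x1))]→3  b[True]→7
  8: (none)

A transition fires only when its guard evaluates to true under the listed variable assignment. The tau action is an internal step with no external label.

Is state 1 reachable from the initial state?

Answer: REACHABLE

Working:
15 transition(s) survive guard evaluation.
depth 0: {0}
depth 1: {1,7}  total {0,1,7}
depth 2: {3,8}  total {0,1,3,7,8}
R = {0,1,3,7,8}
witness 1: tau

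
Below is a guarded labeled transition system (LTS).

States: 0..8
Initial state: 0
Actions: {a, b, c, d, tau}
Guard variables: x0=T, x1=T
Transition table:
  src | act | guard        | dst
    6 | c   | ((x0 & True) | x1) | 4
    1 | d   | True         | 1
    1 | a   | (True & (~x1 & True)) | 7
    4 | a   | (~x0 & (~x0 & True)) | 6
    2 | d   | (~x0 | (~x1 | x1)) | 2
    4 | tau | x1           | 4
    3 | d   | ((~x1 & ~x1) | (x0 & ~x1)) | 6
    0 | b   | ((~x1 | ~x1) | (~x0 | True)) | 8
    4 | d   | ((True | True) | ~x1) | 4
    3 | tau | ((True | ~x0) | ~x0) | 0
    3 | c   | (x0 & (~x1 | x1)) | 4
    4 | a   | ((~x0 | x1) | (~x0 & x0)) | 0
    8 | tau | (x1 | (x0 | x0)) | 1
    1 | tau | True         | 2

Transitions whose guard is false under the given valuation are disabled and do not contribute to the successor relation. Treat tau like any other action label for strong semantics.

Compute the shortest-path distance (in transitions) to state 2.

Breadth-first toward 2:
  Layer 0: {0}
  Layer 1: {8}
  Layer 2: {1}
  Layer 3: {2}
first hit 2 at d=3 via b·tau·tau

Answer: 3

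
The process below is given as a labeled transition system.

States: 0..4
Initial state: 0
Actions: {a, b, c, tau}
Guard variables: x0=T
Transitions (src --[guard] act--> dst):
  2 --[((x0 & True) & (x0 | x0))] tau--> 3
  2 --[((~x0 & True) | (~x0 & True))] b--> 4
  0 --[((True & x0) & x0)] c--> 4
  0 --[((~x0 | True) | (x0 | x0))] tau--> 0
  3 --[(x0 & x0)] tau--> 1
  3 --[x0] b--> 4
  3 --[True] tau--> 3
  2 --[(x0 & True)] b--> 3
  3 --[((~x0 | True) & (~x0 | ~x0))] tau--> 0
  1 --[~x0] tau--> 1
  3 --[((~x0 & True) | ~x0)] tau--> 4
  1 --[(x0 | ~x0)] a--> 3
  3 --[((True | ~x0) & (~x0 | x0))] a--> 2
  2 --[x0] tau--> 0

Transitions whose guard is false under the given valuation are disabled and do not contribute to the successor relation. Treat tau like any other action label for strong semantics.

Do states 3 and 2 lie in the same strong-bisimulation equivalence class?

Bisimulation quotient by refinement:
  round 0: {{0,1,2,3,4}}
  round 1: {{0},{1},{2},{3},{4}}
5 equivalence class(es) (converged in 2)
3∈{3}, 2∈{2}

Answer: NOT BISIMILAR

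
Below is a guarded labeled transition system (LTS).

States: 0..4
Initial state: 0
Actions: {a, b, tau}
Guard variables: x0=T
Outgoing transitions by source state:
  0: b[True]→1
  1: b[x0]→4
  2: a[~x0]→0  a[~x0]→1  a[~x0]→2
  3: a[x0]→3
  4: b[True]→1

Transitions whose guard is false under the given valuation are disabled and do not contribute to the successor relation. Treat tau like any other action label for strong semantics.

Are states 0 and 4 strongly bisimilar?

Bisimulation quotient by refinement:
  π0 = {{0,1,2,3,4}}
  π1 = {{0,1,4},{2},{3}}
3 equivalence class(es) (converged in 2)
class of 0: {0,1,4}; class of 4: {0,1,4}

Answer: BISIMILAR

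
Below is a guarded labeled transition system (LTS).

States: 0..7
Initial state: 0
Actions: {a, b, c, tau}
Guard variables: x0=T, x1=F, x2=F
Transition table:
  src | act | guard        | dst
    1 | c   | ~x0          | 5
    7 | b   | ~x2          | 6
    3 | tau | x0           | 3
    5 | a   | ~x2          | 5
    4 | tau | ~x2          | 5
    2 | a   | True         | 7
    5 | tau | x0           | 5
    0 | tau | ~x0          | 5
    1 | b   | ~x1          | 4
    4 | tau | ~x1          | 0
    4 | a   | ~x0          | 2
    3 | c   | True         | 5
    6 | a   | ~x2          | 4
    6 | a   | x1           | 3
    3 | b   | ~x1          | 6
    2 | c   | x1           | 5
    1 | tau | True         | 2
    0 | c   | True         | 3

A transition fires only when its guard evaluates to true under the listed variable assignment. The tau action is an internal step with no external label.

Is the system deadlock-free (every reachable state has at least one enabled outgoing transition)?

Answer: DEADLOCK-FREE

Analysis:
Reachable = {0,3,4,5,6}
  0: c→3  [deg 1]
  3: b→6  c→5  tau→3  [deg 3]
  4: tau→0  tau→5  [deg 2]
  5: a→5  tau→5  [deg 2]
  6: a→4  [deg 1]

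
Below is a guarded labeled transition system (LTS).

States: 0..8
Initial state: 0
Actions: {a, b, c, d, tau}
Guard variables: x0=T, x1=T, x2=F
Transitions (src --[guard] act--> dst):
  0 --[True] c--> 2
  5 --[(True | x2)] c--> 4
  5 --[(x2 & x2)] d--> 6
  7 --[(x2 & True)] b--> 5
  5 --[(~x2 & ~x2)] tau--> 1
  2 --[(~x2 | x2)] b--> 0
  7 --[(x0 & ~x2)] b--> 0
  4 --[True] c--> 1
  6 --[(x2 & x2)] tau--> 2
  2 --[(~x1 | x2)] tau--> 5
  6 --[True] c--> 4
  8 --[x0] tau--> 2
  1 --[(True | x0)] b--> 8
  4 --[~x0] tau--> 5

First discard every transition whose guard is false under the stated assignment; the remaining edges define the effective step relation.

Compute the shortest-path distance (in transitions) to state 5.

BFS to 5:
  depth 0: {0}
  depth 1: {2}
5 never appears.

Answer: UNREACHABLE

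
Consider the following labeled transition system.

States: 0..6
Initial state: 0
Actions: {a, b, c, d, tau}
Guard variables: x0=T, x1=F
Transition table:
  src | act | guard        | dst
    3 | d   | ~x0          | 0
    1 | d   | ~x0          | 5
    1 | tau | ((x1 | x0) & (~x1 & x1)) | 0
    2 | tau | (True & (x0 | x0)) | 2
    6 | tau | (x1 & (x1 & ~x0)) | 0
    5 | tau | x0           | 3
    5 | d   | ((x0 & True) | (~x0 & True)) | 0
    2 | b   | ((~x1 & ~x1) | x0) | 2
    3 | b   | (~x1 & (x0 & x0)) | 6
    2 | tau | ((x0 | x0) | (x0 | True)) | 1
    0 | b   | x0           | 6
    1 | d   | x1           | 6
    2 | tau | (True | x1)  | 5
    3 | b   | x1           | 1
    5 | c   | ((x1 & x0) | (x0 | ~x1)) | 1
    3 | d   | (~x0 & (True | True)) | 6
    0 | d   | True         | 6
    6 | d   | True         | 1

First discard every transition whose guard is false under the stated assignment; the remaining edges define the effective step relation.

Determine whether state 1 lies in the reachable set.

After dropping false guards: 11 live edges.
depth 0: {0}
depth 1: {6}  total {0,6}
depth 2: {1}  total {0,1,6}
R = {0,1,6}
trace reaching 1: b·d

Answer: REACHABLE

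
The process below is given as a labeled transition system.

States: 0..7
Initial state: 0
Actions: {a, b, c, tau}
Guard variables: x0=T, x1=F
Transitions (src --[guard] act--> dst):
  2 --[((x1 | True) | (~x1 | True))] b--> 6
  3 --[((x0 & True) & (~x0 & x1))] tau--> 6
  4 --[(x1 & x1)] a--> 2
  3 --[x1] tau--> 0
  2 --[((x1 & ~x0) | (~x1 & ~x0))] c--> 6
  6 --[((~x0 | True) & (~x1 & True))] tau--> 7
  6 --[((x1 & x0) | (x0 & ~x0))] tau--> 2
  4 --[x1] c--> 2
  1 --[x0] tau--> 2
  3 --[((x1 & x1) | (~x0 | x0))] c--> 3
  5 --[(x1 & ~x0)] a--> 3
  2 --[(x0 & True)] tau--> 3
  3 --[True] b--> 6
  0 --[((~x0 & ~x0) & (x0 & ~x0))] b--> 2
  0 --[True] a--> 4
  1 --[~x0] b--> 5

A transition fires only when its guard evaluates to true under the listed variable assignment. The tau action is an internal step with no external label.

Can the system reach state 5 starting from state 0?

Answer: UNREACHABLE

Working:
After dropping false guards: 7 live edges.
L0 = {0}
L1 = {4}  total {0,4}
Reach set: {0,4}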